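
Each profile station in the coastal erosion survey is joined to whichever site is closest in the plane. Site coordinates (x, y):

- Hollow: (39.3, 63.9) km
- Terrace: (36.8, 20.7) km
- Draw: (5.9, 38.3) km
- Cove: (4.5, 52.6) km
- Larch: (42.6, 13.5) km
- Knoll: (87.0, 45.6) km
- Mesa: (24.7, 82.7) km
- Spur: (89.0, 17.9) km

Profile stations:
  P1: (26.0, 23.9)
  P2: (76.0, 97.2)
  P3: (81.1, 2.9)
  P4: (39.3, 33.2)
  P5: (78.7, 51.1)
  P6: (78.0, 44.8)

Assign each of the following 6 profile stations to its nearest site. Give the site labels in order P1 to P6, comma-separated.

P1 → Terrace (d²=126.88)
P2 → Hollow (d²=2455.78)
P3 → Spur (d²=287.41)
P4 → Terrace (d²=162.50)
P5 → Knoll (d²=99.14)
P6 → Knoll (d²=81.64)

Terrace, Hollow, Spur, Terrace, Knoll, Knoll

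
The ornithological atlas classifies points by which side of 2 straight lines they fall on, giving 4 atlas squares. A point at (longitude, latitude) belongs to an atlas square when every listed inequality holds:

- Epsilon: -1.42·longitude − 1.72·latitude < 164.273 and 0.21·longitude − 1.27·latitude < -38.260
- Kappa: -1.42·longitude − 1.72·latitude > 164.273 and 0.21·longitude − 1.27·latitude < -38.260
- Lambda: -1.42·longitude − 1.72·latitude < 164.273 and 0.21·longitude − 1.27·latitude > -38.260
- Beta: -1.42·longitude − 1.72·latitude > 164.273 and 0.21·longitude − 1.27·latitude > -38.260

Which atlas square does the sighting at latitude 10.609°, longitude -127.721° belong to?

Epsilon

-1.42·-127.721 − 1.72·10.609 = 163.116, which is < 164.273
0.21·-127.721 − 1.27·10.609 = -40.295, which is < -38.260
This sign pattern matches Epsilon.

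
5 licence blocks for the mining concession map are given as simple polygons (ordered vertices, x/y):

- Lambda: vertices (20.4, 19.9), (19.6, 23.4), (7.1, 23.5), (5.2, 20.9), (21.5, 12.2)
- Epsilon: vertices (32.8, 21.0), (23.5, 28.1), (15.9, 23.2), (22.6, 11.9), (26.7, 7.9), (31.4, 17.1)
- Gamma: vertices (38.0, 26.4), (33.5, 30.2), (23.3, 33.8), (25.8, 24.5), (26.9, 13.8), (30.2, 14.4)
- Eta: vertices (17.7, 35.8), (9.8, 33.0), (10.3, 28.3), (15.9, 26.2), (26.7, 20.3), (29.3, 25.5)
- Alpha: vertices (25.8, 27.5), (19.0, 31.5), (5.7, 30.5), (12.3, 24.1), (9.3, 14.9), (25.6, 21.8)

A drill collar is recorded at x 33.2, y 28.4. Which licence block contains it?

Gamma

Cast a ray rightward from (33.2, 28.4). For each polygon, the edges (by vertex number in listed order) whose endpoints lie on opposite sides of y = 28.4, where each meets that height, and whether that is right or left of the point:
Lambda: no edge straddles that height → 0 crossings.
Epsilon: no edge straddles that height → 0 crossings.
Gamma: 1–2 at x≈35.63 (right), 3–4 at x≈24.75 (left) → 1 crossing.
Eta: 2–3 at x≈10.29 (left), 6–1 at x≈26.03 (left) → 0 crossings.
Alpha: 1–2 at x≈24.27 (left), 3–4 at x≈7.87 (left) → 0 crossings.
Only Gamma has an odd count, so the point is inside Gamma.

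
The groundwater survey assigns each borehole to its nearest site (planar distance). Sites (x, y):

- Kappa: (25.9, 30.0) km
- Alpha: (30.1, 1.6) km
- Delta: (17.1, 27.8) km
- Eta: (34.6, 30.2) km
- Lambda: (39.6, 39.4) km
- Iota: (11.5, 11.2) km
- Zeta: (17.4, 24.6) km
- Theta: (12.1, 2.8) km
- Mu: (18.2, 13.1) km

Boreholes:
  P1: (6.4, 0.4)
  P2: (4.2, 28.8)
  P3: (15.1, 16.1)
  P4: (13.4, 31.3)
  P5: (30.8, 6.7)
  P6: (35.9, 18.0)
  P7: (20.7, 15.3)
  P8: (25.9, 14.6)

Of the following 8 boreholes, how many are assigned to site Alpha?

P1 → Theta
P2 → Delta
P3 → Mu
P4 → Delta
P5 → Alpha
P6 → Eta
P7 → Mu
P8 → Mu
1 of the 8 goes to Alpha.

1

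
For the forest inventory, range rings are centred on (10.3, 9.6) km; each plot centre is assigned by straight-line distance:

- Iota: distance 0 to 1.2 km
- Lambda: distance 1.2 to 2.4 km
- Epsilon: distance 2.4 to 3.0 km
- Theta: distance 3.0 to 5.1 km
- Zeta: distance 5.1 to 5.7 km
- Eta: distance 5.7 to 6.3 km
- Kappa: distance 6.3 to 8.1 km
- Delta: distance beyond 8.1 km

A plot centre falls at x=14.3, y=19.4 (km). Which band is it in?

Delta

Distance = √((14.3−10.3)² + (19.4−9.6)²) = √(16.000 + 96.040) = 10.585 km.
8.1 ≤ 10.585 < ∞ → Delta.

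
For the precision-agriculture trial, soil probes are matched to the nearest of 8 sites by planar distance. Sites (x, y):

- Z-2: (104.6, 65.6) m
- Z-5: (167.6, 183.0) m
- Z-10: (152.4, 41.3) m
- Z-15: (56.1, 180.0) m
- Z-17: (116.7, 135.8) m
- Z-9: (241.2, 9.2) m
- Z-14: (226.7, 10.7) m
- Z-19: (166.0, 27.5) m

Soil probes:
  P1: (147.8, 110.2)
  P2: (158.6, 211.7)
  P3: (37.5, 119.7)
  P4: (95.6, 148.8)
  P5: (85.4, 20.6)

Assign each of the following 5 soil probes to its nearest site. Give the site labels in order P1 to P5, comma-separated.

P1 → Z-17 (d²=1622.57)
P2 → Z-5 (d²=904.69)
P3 → Z-15 (d²=3982.05)
P4 → Z-17 (d²=614.21)
P5 → Z-2 (d²=2393.64)

Z-17, Z-5, Z-15, Z-17, Z-2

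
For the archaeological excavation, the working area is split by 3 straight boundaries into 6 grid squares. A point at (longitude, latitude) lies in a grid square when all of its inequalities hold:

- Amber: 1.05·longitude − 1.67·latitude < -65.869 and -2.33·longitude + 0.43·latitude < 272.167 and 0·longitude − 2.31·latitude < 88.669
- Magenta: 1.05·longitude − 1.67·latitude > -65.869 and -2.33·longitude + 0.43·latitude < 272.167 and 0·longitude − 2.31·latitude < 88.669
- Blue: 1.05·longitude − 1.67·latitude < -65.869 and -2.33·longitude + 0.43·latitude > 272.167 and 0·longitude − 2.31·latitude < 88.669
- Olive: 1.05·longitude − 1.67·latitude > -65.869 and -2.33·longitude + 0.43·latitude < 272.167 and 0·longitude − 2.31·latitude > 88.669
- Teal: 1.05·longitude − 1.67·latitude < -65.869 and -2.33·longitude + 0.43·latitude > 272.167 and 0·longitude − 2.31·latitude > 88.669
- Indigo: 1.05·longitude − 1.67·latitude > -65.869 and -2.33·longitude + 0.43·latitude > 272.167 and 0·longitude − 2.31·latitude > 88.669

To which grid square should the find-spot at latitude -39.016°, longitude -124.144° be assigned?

Indigo

1.05·-124.144 − 1.67·-39.016 = -65.194, which is > -65.869
-2.33·-124.144 + 0.43·-39.016 = 272.479, which is > 272.167
0·-124.144 − 2.31·-39.016 = 90.127, which is > 88.669
This sign pattern matches Indigo.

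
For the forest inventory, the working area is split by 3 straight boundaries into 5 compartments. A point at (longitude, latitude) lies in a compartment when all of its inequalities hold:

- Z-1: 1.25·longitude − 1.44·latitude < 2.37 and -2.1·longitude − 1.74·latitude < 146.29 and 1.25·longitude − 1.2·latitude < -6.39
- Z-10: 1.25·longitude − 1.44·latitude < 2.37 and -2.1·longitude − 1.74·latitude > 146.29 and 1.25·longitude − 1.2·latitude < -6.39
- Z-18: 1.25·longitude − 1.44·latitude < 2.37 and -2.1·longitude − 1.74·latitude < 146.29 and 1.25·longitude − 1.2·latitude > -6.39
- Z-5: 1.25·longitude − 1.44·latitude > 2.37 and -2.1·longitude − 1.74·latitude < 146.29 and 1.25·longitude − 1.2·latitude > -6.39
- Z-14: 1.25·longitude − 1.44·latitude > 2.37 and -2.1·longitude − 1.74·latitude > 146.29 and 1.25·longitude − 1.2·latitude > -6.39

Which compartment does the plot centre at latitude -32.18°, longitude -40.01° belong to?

1.25·-40.01 − 1.44·-32.18 = -3.673, which is < 2.37
-2.1·-40.01 − 1.74·-32.18 = 140.014, which is < 146.29
1.25·-40.01 − 1.2·-32.18 = -11.396, which is < -6.39
This sign pattern matches Z-1.

Z-1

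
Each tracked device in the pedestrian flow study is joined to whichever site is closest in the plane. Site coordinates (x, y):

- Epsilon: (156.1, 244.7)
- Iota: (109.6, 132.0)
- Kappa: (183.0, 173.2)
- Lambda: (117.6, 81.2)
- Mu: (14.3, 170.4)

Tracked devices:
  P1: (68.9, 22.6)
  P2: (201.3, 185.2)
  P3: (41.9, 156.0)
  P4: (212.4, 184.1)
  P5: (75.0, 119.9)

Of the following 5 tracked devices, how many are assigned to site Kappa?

P1 → Lambda
P2 → Kappa
P3 → Mu
P4 → Kappa
P5 → Iota
2 of the 5 go to Kappa.

2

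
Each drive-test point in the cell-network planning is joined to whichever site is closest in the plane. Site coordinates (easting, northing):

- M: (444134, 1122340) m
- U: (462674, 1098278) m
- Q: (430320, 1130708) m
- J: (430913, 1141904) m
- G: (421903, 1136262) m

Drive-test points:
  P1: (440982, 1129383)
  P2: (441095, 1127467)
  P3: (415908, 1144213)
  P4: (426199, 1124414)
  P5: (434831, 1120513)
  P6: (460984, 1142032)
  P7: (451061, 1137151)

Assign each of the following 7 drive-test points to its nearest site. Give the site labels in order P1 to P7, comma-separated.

P1 → M (d²=59538953.00)
P2 → M (d²=35521650.00)
P3 → G (d²=99158426.00)
P4 → Q (d²=56597077.00)
P5 → M (d²=89883738.00)
P6 → M (d²=671697364.00)
P7 → M (d²=267349050.00)

M, M, G, Q, M, M, M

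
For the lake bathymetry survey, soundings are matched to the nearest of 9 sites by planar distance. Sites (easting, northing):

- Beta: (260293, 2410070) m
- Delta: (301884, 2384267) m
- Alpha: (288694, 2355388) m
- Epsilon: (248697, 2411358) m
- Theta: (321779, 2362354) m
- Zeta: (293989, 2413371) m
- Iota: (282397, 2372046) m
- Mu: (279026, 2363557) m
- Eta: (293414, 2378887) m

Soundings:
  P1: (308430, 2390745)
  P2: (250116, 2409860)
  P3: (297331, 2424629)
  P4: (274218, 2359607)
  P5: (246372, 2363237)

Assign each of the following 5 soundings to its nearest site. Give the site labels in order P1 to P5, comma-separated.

Delta, Epsilon, Zeta, Mu, Mu

P1 → Delta (d²=84814600.00)
P2 → Epsilon (d²=4257565.00)
P3 → Zeta (d²=137911528.00)
P4 → Mu (d²=38719364.00)
P5 → Mu (d²=1066386116.00)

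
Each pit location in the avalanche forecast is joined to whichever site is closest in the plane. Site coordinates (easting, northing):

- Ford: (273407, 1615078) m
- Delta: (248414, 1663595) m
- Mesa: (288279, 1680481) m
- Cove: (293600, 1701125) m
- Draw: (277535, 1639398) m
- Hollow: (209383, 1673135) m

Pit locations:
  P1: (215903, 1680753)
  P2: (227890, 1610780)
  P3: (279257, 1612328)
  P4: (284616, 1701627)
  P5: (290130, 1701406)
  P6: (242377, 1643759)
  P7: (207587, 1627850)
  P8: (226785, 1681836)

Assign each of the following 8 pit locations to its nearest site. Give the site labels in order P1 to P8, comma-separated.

Hollow, Ford, Ford, Cove, Cove, Delta, Hollow, Hollow

P1 → Hollow (d²=100544324.00)
P2 → Ford (d²=2090270093.00)
P3 → Ford (d²=41785000.00)
P4 → Cove (d²=80964260.00)
P5 → Cove (d²=12119861.00)
P6 → Delta (d²=429912265.00)
P7 → Hollow (d²=2053956841.00)
P8 → Hollow (d²=378537005.00)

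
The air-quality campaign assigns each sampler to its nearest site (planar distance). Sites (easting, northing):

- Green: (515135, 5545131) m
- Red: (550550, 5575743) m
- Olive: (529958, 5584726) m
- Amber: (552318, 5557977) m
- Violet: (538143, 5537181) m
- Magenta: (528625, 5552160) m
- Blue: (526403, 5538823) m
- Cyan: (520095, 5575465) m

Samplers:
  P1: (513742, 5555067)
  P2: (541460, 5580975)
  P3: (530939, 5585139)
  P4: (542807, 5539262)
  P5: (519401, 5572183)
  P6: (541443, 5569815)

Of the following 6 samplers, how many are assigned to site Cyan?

P1 → Green
P2 → Red
P3 → Olive
P4 → Violet
P5 → Cyan
P6 → Red
1 of the 6 goes to Cyan.

1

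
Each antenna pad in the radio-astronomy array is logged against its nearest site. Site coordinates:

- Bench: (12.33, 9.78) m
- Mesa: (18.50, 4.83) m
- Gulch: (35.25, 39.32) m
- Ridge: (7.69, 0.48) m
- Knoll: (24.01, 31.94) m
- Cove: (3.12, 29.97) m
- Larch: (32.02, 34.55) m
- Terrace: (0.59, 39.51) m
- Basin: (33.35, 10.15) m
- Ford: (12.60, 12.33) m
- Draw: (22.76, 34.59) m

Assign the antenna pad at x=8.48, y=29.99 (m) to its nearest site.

Squared distances to each site:
Bench: 423.267; Mesa: 733.426; Gulch: 803.682; Ridge: 871.464; Knoll: 244.983; Cove: 28.730; Larch: 574.925; Terrace: 152.882; Basin: 1012.142; Ford: 328.850; Draw: 225.078.
Minimum at Cove.

Cove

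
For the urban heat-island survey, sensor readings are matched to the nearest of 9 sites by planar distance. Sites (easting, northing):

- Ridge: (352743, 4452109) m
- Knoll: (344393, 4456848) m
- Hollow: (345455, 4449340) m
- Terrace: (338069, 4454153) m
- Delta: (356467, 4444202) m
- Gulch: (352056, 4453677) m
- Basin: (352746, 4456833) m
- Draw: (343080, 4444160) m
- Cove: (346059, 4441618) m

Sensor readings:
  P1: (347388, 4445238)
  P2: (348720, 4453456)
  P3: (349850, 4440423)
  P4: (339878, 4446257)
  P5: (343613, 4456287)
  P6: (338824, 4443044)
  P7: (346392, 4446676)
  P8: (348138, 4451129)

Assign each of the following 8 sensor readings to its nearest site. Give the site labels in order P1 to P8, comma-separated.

Cove, Gulch, Cove, Draw, Knoll, Draw, Hollow, Hollow

P1 → Cove (d²=14870641.00)
P2 → Gulch (d²=11177737.00)
P3 → Cove (d²=15799706.00)
P4 → Draw (d²=14650213.00)
P5 → Knoll (d²=923121.00)
P6 → Draw (d²=19358992.00)
P7 → Hollow (d²=7974865.00)
P8 → Hollow (d²=10399010.00)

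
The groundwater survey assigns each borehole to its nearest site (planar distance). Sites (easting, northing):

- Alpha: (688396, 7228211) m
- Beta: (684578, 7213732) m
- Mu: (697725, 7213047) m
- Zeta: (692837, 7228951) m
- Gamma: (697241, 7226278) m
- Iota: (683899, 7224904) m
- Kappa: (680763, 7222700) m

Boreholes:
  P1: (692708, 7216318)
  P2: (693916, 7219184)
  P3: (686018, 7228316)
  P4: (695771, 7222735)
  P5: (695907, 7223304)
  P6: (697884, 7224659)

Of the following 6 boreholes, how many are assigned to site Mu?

P1 → Mu
P2 → Mu
P3 → Alpha
P4 → Gamma
P5 → Gamma
P6 → Gamma
2 of the 6 go to Mu.

2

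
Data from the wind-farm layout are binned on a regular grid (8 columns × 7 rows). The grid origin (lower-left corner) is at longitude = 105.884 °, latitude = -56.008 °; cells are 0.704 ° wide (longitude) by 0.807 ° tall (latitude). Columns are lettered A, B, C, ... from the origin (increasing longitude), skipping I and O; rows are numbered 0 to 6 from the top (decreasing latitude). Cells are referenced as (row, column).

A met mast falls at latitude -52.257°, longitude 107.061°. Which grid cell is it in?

(2, B)

Column index: ⌊(107.061 − 105.884) / 0.704⌋ = ⌊1.672⌋ = 1 → column B
Row offset from origin: ⌊(-52.257 − -56.008) / 0.807⌋ = ⌊4.648⌋ = 4 → row 2 (counted from top)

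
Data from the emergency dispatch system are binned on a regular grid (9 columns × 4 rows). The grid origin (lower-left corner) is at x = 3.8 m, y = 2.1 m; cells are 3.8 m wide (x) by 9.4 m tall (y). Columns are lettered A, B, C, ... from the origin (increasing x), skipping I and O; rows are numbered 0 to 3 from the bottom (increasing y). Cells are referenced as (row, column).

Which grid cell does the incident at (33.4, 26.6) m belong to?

Column index: ⌊(33.4 − 3.8) / 3.8⌋ = ⌊7.789⌋ = 7 → column H
Row offset from origin: ⌊(26.6 − 2.1) / 9.4⌋ = ⌊2.606⌋ = 2 → row 2

(2, H)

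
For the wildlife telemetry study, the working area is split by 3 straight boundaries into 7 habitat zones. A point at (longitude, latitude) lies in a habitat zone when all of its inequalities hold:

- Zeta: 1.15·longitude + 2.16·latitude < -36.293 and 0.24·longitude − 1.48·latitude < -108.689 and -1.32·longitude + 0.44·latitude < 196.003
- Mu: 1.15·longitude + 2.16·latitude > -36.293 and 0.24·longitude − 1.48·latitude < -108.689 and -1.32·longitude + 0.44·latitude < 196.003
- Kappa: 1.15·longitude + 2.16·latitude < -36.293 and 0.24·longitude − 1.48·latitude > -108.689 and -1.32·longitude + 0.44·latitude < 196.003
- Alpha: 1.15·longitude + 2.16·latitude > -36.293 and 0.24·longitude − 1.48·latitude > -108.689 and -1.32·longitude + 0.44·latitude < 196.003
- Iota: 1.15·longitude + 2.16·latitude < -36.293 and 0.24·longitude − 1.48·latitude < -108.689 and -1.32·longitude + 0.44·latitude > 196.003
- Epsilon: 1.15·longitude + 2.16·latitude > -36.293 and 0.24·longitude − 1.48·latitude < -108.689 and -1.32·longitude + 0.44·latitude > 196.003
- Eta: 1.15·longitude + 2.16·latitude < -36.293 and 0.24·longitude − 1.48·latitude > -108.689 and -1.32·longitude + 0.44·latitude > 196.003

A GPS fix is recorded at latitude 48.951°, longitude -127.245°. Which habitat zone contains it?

1.15·-127.245 + 2.16·48.951 = -40.598, which is < -36.293
0.24·-127.245 − 1.48·48.951 = -102.986, which is > -108.689
-1.32·-127.245 + 0.44·48.951 = 189.502, which is < 196.003
This sign pattern matches Kappa.

Kappa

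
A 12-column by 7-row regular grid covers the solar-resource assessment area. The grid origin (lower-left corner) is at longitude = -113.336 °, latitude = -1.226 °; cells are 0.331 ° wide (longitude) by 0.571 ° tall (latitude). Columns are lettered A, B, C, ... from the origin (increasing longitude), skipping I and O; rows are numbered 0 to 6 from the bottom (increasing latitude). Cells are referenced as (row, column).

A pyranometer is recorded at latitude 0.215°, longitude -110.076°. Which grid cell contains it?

Column index: ⌊(-110.076 − -113.336) / 0.331⌋ = ⌊9.849⌋ = 9 → column K
Row offset from origin: ⌊(0.215 − -1.226) / 0.571⌋ = ⌊2.524⌋ = 2 → row 2

(2, K)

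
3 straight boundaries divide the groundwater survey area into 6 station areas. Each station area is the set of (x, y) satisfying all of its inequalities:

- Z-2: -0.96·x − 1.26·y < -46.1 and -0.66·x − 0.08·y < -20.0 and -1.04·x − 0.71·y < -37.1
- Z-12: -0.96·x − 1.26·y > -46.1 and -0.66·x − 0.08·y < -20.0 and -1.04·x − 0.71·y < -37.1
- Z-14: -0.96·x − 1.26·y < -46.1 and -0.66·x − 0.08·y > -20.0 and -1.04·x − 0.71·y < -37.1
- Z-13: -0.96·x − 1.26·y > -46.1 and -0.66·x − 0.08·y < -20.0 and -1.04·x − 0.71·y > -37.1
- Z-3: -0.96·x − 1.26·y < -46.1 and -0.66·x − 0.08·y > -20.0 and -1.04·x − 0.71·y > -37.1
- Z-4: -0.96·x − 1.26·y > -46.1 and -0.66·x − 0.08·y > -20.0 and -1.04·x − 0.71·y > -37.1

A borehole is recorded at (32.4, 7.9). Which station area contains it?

-0.96·32.4 − 1.26·7.9 = -41.058, which is > -46.1
-0.66·32.4 − 0.08·7.9 = -22.016, which is < -20.0
-1.04·32.4 − 0.71·7.9 = -39.305, which is < -37.1
This sign pattern matches Z-12.

Z-12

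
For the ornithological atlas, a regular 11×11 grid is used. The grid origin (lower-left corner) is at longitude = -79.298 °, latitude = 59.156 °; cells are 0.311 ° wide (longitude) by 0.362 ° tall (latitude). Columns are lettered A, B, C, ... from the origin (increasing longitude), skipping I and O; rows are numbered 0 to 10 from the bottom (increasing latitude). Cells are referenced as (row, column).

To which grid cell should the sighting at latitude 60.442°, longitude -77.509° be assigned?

(3, F)

Column index: ⌊(-77.509 − -79.298) / 0.311⌋ = ⌊5.752⌋ = 5 → column F
Row offset from origin: ⌊(60.442 − 59.156) / 0.362⌋ = ⌊3.552⌋ = 3 → row 3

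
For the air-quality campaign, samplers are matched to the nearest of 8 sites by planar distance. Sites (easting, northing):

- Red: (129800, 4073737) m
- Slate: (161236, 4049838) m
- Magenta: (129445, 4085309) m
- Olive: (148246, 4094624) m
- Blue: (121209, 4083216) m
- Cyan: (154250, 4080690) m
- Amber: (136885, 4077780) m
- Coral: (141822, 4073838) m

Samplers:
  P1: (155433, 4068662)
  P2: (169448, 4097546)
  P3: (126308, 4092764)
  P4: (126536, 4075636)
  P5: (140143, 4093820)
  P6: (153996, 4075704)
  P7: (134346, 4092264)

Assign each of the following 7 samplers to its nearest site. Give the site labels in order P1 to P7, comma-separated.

P1 → Cyan (d²=146072273.00)
P2 → Olive (d²=458062888.00)
P3 → Magenta (d²=65417794.00)
P4 → Red (d²=14259897.00)
P5 → Olive (d²=66305025.00)
P6 → Cyan (d²=24924712.00)
P7 → Magenta (d²=72391826.00)

Cyan, Olive, Magenta, Red, Olive, Cyan, Magenta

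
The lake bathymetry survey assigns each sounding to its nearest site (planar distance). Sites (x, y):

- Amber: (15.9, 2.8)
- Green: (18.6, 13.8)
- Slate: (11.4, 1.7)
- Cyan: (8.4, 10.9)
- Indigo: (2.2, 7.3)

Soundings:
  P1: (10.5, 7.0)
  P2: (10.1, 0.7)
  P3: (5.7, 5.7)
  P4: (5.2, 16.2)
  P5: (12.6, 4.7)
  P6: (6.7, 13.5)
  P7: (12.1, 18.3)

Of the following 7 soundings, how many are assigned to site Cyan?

3

P1 → Cyan
P2 → Slate
P3 → Indigo
P4 → Cyan
P5 → Slate
P6 → Cyan
P7 → Green
3 of the 7 go to Cyan.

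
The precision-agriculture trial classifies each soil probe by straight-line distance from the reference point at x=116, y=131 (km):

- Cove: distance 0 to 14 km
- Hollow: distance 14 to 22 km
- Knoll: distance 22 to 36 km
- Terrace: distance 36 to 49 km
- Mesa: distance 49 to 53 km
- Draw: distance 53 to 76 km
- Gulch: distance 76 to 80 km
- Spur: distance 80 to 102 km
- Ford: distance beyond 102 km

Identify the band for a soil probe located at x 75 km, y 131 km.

Distance = √((75−116)² + (131−131)²) = √(1681.000 + 0.000) = 41.000 km.
36 ≤ 41.000 < 49 → Terrace.

Terrace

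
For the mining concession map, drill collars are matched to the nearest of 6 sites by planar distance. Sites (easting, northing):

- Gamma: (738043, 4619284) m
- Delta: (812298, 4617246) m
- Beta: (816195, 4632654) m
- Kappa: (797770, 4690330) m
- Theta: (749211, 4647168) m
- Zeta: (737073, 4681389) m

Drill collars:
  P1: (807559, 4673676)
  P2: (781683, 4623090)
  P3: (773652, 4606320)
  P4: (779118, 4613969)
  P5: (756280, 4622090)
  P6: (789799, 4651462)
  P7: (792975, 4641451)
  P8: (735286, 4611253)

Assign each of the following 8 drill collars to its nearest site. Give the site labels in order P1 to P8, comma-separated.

P1 → Kappa (d²=373180237.00)
P2 → Delta (d²=971430561.00)
P3 → Gamma (d²=1436066177.00)
P4 → Delta (d²=1111651129.00)
P5 → Gamma (d²=340461805.00)
P6 → Beta (d²=1050489680.00)
P7 → Beta (d²=616555609.00)
P8 → Gamma (d²=72098010.00)

Kappa, Delta, Gamma, Delta, Gamma, Beta, Beta, Gamma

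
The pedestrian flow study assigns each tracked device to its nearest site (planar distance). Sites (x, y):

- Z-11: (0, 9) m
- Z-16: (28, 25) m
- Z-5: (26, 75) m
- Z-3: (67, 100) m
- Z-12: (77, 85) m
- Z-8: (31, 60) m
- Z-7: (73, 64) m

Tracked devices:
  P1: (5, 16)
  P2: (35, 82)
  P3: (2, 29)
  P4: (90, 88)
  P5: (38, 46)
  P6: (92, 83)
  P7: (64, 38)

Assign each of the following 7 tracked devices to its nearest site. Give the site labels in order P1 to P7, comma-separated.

Z-11, Z-5, Z-11, Z-12, Z-8, Z-12, Z-7

P1 → Z-11 (d²=74.00)
P2 → Z-5 (d²=130.00)
P3 → Z-11 (d²=404.00)
P4 → Z-12 (d²=178.00)
P5 → Z-8 (d²=245.00)
P6 → Z-12 (d²=229.00)
P7 → Z-7 (d²=757.00)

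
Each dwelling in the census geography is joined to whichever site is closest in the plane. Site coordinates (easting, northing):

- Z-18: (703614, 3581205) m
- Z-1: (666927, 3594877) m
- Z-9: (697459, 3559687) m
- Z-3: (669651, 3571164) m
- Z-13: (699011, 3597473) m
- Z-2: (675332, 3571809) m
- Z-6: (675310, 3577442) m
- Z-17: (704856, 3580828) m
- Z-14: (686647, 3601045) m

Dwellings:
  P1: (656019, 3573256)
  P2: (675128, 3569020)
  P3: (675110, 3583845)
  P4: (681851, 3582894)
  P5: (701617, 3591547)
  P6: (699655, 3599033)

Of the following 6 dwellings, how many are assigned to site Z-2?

1

P1 → Z-3
P2 → Z-2
P3 → Z-6
P4 → Z-6
P5 → Z-13
P6 → Z-13
1 of the 6 goes to Z-2.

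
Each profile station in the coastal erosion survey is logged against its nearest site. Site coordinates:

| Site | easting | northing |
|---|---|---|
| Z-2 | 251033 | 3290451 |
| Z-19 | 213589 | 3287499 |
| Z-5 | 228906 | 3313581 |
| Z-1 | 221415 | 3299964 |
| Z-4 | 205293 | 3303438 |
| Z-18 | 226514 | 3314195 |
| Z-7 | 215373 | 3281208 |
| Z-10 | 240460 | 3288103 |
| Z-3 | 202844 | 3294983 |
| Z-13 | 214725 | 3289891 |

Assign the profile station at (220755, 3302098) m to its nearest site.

Z-1

Squared distances to each site:
Z-2: 1052409893.000; Z-19: 264482357.000; Z-5: 198298090.000; Z-1: 4989556.000; Z-4: 240869044.000; Z-18: 179503490.000; Z-7: 465358024.000; Z-10: 584147050.000; Z-3: 371427146.000; Z-13: 185371749.000.
Minimum at Z-1.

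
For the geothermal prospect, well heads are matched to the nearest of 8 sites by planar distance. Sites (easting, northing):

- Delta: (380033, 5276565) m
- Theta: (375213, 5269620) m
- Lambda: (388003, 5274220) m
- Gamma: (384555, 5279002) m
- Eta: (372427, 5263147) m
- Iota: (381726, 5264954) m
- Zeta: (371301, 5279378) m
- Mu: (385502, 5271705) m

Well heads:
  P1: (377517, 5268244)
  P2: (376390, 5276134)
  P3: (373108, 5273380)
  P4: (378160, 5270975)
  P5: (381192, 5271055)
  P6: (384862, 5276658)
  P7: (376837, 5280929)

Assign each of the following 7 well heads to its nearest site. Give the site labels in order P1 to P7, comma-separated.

Theta, Delta, Theta, Theta, Mu, Gamma, Delta

P1 → Theta (d²=7201792.00)
P2 → Delta (d²=13457210.00)
P3 → Theta (d²=18568625.00)
P4 → Theta (d²=10520834.00)
P5 → Mu (d²=18998600.00)
P6 → Gamma (d²=5588585.00)
P7 → Delta (d²=29258912.00)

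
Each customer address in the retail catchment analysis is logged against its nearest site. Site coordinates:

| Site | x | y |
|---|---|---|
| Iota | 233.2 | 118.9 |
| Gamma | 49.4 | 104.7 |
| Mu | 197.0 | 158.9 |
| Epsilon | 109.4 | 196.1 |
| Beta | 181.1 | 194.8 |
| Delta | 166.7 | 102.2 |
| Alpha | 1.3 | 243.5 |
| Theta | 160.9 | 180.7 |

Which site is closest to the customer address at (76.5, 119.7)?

Gamma

Squared distances to each site:
Iota: 24555.530; Gamma: 959.410; Mu: 16056.890; Epsilon: 6919.370; Beta: 16581.170; Delta: 8442.290; Alpha: 20981.480; Theta: 10844.360.
Minimum at Gamma.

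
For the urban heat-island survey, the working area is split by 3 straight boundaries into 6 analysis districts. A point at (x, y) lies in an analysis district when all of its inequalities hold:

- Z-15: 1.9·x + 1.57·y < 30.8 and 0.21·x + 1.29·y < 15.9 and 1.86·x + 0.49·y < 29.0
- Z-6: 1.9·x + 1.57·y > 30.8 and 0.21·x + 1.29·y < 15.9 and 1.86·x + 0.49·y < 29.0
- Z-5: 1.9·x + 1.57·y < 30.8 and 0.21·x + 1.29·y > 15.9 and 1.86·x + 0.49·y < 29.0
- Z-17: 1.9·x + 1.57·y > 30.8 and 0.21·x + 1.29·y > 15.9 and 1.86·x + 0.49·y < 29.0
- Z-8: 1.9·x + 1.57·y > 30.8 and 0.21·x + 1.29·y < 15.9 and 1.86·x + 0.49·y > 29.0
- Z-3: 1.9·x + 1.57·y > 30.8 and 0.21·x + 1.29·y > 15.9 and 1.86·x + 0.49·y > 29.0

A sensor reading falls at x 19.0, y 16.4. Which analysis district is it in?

Z-3

1.9·19.0 + 1.57·16.4 = 61.848, which is > 30.8
0.21·19.0 + 1.29·16.4 = 25.146, which is > 15.9
1.86·19.0 + 0.49·16.4 = 43.376, which is > 29.0
This sign pattern matches Z-3.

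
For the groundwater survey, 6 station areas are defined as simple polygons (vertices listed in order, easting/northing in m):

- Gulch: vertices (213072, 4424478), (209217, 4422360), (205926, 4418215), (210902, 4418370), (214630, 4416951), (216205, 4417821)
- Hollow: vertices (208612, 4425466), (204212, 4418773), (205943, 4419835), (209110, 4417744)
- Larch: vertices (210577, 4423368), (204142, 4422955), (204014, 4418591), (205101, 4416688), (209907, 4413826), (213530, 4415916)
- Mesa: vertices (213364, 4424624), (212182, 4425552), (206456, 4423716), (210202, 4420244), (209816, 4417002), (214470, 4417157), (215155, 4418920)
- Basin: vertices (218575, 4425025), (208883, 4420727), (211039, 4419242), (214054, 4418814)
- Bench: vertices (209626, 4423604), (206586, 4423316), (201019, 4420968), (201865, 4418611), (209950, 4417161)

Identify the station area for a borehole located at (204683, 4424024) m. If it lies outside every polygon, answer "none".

Cast a ray rightward from (204683, 4424024). For each polygon, the edges (by vertex number in listed order) whose endpoints lie on opposite sides of northing = 4424024, where each meets that height, and whether that is right or left of the point:
Gulch: 1–2 at easting≈212245.7 (right), 6–1 at easting≈213285.7 (right) → 2 crossings.
Hollow: 1–2 at easting≈207664.0 (right), 4–1 at easting≈208705.0 (right) → 2 crossings.
Larch: no edge straddles that height → 0 crossings.
Mesa: 2–3 at easting≈207416.6 (right), 7–1 at easting≈213552.4 (right) → 2 crossings.
Basin: 1–2 at easting≈216317.7 (right), 4–1 at easting≈217846.4 (right) → 2 crossings.
Bench: no edge straddles that height → 0 crossings.
All counts are even, so the point lies outside every listed polygon.

none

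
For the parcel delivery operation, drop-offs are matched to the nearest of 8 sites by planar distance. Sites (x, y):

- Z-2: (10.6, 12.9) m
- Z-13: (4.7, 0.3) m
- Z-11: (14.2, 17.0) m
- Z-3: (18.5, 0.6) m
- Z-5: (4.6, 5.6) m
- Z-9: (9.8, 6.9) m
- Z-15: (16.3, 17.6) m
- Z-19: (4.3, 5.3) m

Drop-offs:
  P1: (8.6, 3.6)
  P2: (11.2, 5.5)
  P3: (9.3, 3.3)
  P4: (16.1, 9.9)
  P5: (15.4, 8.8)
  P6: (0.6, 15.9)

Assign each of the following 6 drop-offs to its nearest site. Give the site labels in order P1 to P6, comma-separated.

Z-9, Z-9, Z-9, Z-2, Z-9, Z-2

P1 → Z-9 (d²=12.33)
P2 → Z-9 (d²=3.92)
P3 → Z-9 (d²=13.21)
P4 → Z-2 (d²=39.25)
P5 → Z-9 (d²=34.97)
P6 → Z-2 (d²=109.00)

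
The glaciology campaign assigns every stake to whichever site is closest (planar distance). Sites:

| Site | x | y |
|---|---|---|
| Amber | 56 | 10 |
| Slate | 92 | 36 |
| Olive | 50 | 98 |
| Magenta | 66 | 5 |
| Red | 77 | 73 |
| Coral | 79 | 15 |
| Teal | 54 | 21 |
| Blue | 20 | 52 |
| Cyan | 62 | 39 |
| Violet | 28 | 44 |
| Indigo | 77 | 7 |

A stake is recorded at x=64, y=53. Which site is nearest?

Cyan

Squared distances to each site:
Amber: 1913.000; Slate: 1073.000; Olive: 2221.000; Magenta: 2308.000; Red: 569.000; Coral: 1669.000; Teal: 1124.000; Blue: 1937.000; Cyan: 200.000; Violet: 1377.000; Indigo: 2285.000.
Minimum at Cyan.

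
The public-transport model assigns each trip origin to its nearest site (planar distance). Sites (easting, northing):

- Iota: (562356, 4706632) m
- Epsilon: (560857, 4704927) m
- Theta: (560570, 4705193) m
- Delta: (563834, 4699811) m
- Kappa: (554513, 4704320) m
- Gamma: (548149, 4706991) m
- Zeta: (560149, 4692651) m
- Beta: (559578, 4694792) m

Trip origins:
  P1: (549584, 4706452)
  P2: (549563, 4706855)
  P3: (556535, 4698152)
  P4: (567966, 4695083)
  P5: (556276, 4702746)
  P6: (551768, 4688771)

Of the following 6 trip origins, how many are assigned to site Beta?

P1 → Gamma
P2 → Gamma
P3 → Beta
P4 → Delta
P5 → Kappa
P6 → Zeta
1 of the 6 goes to Beta.

1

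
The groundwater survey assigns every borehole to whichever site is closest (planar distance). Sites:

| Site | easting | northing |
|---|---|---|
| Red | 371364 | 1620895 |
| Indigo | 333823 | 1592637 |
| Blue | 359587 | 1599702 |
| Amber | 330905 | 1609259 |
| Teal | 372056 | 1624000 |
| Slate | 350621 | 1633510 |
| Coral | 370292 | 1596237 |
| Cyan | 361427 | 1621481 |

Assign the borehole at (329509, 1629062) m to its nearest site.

Amber

Squared distances to each site:
Red: 1818540914.000; Indigo: 1345391221.000; Blue: 1766695684.000; Amber: 394107625.000; Teal: 1835871053.000; Slate: 465501248.000; Coral: 2740733714.000; Cyan: 1076230285.000.
Minimum at Amber.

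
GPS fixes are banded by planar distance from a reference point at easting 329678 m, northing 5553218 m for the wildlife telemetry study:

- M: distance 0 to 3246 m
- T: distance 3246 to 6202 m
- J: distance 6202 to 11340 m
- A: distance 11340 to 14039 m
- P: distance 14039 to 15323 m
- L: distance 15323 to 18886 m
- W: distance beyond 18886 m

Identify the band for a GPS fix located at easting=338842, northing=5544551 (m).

Distance = √((338842−329678)² + (5544551−5553218)²) = √(83978896.000 + 75116889.000) = 12613.318 m.
11340 ≤ 12613.318 < 14039 → A.

A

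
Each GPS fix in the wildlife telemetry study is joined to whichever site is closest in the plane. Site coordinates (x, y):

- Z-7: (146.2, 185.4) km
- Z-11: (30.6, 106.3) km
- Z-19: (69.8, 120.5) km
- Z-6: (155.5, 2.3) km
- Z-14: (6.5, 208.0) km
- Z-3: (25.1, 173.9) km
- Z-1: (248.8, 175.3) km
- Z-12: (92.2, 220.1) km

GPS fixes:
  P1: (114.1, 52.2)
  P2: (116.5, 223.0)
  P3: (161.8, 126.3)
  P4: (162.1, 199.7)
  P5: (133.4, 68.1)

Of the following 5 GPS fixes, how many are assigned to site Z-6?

P1 → Z-6
P2 → Z-12
P3 → Z-7
P4 → Z-7
P5 → Z-6
2 of the 5 go to Z-6.

2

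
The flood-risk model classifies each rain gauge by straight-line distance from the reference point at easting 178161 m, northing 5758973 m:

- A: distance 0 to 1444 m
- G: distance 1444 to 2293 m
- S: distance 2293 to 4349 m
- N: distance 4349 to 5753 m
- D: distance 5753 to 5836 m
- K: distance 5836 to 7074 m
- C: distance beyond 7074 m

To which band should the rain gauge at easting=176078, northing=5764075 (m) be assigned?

N

Distance = √((176078−178161)² + (5764075−5758973)²) = √(4338889.000 + 26030404.000) = 5510.834 m.
4349 ≤ 5510.834 < 5753 → N.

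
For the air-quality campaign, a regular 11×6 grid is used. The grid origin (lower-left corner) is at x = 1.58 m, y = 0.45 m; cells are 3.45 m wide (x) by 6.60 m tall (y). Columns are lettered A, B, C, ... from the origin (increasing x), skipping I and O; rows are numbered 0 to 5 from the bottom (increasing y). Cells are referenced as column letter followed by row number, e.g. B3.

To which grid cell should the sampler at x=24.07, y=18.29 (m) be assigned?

Column index: ⌊(24.07 − 1.58) / 3.45⌋ = ⌊6.519⌋ = 6 → column G
Row offset from origin: ⌊(18.29 − 0.45) / 6.60⌋ = ⌊2.703⌋ = 2 → row 2

G2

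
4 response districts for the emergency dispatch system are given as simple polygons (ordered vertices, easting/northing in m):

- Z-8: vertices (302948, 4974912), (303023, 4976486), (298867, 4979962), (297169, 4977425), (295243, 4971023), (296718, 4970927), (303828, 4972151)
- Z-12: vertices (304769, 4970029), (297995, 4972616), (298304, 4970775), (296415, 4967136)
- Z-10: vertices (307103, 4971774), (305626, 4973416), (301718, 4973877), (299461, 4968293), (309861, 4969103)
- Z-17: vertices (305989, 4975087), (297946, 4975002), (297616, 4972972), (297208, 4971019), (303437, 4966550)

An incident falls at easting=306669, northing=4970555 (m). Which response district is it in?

Z-10

Cast a ray rightward from (306669, 4970555). For each polygon, the edges (by vertex number in listed order) whose endpoints lie on opposite sides of northing = 4970555, where each meets that height, and whether that is right or left of the point:
Z-8: no edge straddles that height → 0 crossings.
Z-12: 1–2 at easting≈303391.7 (left), 3–4 at easting≈298189.8 (left) → 0 crossings.
Z-10: 3–4 at easting≈300375.3 (left), 5–1 at easting≈308361.7 (right) → 1 crossing.
Z-17: 4–5 at easting≈297854.7 (left), 5–1 at easting≈304634.2 (left) → 0 crossings.
Only Z-10 has an odd count, so the point is inside Z-10.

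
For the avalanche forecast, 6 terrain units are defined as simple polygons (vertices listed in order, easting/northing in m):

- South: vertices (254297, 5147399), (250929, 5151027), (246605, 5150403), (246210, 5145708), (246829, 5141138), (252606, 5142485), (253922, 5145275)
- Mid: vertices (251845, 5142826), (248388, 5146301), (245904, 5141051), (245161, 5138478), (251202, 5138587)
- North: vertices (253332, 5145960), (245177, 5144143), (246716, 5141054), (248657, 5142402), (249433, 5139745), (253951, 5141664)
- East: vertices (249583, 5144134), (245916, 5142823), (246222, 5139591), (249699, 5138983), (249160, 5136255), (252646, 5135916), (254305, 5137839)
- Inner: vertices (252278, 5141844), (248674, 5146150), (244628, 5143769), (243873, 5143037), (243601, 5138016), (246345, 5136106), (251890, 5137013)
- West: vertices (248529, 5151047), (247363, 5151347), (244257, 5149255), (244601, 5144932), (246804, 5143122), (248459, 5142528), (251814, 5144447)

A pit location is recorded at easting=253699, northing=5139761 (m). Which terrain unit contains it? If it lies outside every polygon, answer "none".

Cast a ray rightward from (253699, 5139761). For each polygon, the edges (by vertex number in listed order) whose endpoints lie on opposite sides of northing = 5139761, where each meets that height, and whether that is right or left of the point:
South: no edge straddles that height → 0 crossings.
Mid: 3–4 at easting≈245531.5 (left), 5–1 at easting≈251380.1 (left) → 0 crossings.
North: 4–5 at easting≈249428.3 (left), 5–6 at easting≈249470.7 (left) → 0 crossings.
East: 2–3 at easting≈246205.9 (left), 7–1 at easting≈252863.3 (left) → 0 crossings.
Inner: 4–5 at easting≈243695.5 (left), 7–1 at easting≈252110.7 (left) → 0 crossings.
West: no edge straddles that height → 0 crossings.
All counts are even, so the point lies outside every listed polygon.

none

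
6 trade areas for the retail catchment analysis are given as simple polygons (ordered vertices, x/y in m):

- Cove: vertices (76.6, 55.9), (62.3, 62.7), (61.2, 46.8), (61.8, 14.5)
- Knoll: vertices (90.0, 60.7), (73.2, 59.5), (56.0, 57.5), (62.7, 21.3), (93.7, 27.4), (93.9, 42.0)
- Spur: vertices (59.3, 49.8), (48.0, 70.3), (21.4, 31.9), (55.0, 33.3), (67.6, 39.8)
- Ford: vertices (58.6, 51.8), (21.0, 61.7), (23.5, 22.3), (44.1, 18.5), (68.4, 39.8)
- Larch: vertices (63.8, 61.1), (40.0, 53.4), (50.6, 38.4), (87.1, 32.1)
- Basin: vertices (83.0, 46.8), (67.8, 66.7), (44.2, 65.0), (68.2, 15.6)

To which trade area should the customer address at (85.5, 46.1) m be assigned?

Cast a ray rightward from (85.5, 46.1). For each polygon, the edges (by vertex number in listed order) whose endpoints lie on opposite sides of y = 46.1, where each meets that height, and whether that is right or left of the point:
Cove: 3–4 at x≈61.21 (left), 4–1 at x≈73.10 (left) → 0 crossings.
Knoll: 3–4 at x≈58.11 (left), 6–1 at x≈93.04 (right) → 1 crossing.
Spur: 2–3 at x≈31.24 (left), 5–1 at x≈62.37 (left) → 0 crossings.
Ford: 2–3 at x≈21.99 (left), 5–1 at x≈63.26 (left) → 0 crossings.
Larch: 2–3 at x≈45.16 (left), 4–1 at x≈75.85 (left) → 0 crossings.
Basin: 3–4 at x≈53.38 (left), 4–1 at x≈82.67 (left) → 0 crossings.
Only Knoll has an odd count, so the point is inside Knoll.

Knoll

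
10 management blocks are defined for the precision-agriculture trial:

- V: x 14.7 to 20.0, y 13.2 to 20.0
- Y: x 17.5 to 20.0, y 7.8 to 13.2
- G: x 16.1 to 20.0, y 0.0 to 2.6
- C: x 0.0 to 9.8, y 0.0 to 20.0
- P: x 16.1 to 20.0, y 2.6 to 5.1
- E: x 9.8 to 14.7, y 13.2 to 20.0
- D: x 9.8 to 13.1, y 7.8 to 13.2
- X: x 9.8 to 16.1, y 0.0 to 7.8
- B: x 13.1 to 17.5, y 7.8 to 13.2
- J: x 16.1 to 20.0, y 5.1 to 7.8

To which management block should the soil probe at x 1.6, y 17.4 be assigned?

C

The point has x = 1.6 and y = 17.4.
Only C satisfies 0.0 ≤ x ≤ 9.8 and 0.0 ≤ y ≤ 20.0.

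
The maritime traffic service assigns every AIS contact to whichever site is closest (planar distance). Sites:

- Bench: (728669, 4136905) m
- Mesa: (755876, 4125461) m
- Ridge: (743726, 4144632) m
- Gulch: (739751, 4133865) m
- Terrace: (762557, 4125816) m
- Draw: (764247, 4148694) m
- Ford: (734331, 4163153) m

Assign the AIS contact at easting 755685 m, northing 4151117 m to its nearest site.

Draw

Squared distances to each site:
Bench: 931845200.000; Mesa: 658266817.000; Ridge: 185072906.000; Gulch: 551523860.000; Terrace: 687364985.000; Draw: 79178773.000; Ford: 600858612.000.
Minimum at Draw.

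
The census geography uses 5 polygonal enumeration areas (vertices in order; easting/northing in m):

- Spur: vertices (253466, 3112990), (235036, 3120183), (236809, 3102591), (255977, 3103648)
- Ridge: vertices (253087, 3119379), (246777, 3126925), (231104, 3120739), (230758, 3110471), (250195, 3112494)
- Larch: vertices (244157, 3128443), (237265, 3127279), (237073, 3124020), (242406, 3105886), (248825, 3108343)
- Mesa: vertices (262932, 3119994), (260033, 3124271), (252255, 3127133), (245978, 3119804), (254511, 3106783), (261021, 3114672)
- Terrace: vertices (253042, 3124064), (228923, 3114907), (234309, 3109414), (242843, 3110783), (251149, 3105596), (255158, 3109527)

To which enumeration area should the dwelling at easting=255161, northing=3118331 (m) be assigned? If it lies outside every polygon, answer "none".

Mesa

Cast a ray rightward from (255161, 3118331). For each polygon, the edges (by vertex number in listed order) whose endpoints lie on opposite sides of northing = 3118331, where each meets that height, and whether that is right or left of the point:
Spur: 1–2 at easting≈239781.2 (left), 2–3 at easting≈235222.7 (left) → 0 crossings.
Ridge: 3–4 at easting≈231022.9 (left), 5–1 at easting≈252646.8 (left) → 0 crossings.
Larch: 3–4 at easting≈238746.1 (left), 5–1 at easting≈246505.4 (left) → 0 crossings.
Mesa: 4–5 at easting≈246943.3 (left), 6–1 at easting≈262334.9 (right) → 1 crossing.
Terrace: 1–2 at easting≈237941.6 (left), 6–1 at easting≈253876.5 (left) → 0 crossings.
Only Mesa has an odd count, so the point is inside Mesa.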